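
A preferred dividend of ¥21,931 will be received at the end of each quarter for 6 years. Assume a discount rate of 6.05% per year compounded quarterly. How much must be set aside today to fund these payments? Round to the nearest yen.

¥438,650

This is an ordinary annuity: 24 payments of ¥21,931 at the end of each quarter.
Periodic rate r = 0.0605/4 per quarter; n is counted in quarters.
PV = PMT × [(1 − (1+r)^−n)/r] = 21,931 × [1 − (1+r)^−24] / r = ¥438,650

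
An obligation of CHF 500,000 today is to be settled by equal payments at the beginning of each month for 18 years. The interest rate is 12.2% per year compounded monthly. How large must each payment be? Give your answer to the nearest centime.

Level annuity due; solve PV = PMT × [(1 − (1+r)^−n)/r] × (1+r) for PMT.
Periodic rate r = 0.122/12 per month; n is counted in months.
With n = 216: PMT = 500,000 / ([(1 − (1+r)^−n)/r] × (1+r)) = CHF 5,669.97

CHF 5,669.97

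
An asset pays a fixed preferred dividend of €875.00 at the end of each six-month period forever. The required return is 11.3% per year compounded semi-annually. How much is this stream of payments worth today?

€15,486.73

Periodic rate r = 0.113/2 per half-year.
Level perpetuity: PV = PMT / r = 875 / (0.113/2) = €15,486.73.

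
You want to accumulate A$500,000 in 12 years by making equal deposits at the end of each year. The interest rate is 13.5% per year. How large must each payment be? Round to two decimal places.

Level ordinary annuity; solve FV = PMT × [((1+r)^n − 1)/r] for PMT.
Periodic rate r = 0.135 per year.
With n = 12: PMT = 500,000 / ([((1+r)^n − 1)/r]) = A$18,905.66

A$18,905.66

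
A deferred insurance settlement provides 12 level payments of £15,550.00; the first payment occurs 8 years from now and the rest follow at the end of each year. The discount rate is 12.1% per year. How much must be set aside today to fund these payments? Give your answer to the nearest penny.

£43,100.17

Ordinary annuity of 12 payments, first payment at period 8.
Periodic rate r = 0.121 per year.
The ordinary-annuity PV formula values the stream one period before the first payment (period 7); discount that back 7 periods:
PV₀ = 15,550 × [1 − (1+r)^−12] / r × (1+r)^−7 = £43,100.17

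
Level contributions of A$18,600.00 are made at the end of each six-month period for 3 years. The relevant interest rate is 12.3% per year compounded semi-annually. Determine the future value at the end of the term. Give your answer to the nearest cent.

This is an ordinary annuity: 6 deposits of A$18,600.00 at the end of each six-month period.
Periodic rate r = 0.123/2 per half-year; n is counted in half-years.
FV = PMT × [((1+r)^n − 1)/r] = 18,600 × [(1+r)^6 − 1] / r = A$130,232.01

A$130,232.01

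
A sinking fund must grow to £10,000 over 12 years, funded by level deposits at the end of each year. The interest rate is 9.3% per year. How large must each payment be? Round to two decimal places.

Level ordinary annuity; solve FV = PMT × [((1+r)^n − 1)/r] for PMT.
Periodic rate r = 0.093 per year.
With n = 12: PMT = 10,000 / ([((1+r)^n − 1)/r]) = £487.68

£487.68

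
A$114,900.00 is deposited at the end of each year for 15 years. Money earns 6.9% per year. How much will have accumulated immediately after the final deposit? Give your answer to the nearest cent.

This is an ordinary annuity: 15 deposits of A$114,900.00 at the end of each year.
Periodic rate r = 0.069 per year.
FV = PMT × [((1+r)^n − 1)/r] = 114,900 × [(1+r)^15 − 1] / r = A$2,865,182.27

A$2,865,182.27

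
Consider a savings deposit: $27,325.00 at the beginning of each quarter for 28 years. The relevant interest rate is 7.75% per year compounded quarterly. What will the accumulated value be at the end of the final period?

$10,895,048.15

This is an annuity due: 112 deposits of $27,325.00 at the beginning of each quarter.
Periodic rate r = 0.0775/4 per quarter; n is counted in quarters.
FV = PMT × [((1+r)^n − 1)/r] × (1+r) = 27,325 × [(1+r)^112 − 1] / r × (1+r) = $10,895,048.15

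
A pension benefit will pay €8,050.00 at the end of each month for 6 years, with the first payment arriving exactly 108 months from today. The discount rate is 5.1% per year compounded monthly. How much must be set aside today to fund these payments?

Ordinary annuity of 72 payments, first payment at period 108.
Periodic rate r = 0.051/12 per month; n is counted in months.
The ordinary-annuity PV formula values the stream one period before the first payment (period 107); discount that back 107 periods:
PV₀ = 8,050 × [1 − (1+r)^−72] / r × (1+r)^−107 = €316,599.24

€316,599.24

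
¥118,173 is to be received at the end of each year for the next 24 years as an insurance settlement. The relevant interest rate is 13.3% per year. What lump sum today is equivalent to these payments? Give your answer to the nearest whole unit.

This is an ordinary annuity: 24 payments of ¥118,173 at the end of each year.
Periodic rate r = 0.133 per year.
PV = PMT × [(1 − (1+r)^−n)/r] = 118,173 × [1 − (1+r)^−24] / r = ¥844,143

¥844,143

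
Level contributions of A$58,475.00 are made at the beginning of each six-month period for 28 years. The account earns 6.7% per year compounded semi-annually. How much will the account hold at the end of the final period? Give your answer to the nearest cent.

This is an annuity due: 56 deposits of A$58,475.00 at the beginning of each six-month period.
Periodic rate r = 0.067/2 per half-year; n is counted in half-years.
FV = PMT × [((1+r)^n − 1)/r] × (1+r) = 58,475 × [(1+r)^56 − 1] / r × (1+r) = A$9,614,864.98

A$9,614,864.98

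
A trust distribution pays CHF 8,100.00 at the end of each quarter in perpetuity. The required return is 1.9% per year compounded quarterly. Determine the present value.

Periodic rate r = 0.019/4 per quarter.
Level perpetuity: PV = PMT / r = 8,100 / (0.019/4) = CHF 1,705,263.16.

CHF 1,705,263.16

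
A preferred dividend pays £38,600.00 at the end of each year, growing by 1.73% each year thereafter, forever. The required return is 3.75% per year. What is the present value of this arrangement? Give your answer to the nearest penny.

£1,910,891.09

Periodic rate r = 0.0375 per year.
Growing perpetuity (Gordon): PV = PMT₁ / (r − g) = 38,600 / (r − 0.0173) = £1,910,891.09.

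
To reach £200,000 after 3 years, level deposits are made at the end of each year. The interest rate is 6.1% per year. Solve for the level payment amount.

£62,760.44

Level ordinary annuity; solve FV = PMT × [((1+r)^n − 1)/r] for PMT.
Periodic rate r = 0.061 per year.
With n = 3: PMT = 200,000 / ([((1+r)^n − 1)/r]) = £62,760.44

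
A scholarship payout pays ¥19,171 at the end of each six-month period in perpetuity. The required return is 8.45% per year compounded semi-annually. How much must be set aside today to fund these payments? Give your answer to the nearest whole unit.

¥453,751

Periodic rate r = 0.0845/2 per half-year.
Level perpetuity: PV = PMT / r = 19,171 / (0.0845/2) = ¥453,751.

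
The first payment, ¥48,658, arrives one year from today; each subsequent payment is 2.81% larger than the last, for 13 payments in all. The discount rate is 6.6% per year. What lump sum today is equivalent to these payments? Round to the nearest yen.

Periodic rate r = 0.066 per year.
Growing ordinary annuity: PV = PMT₁ × [1 − ((1+g)/(1+r))^n] / (r − g) = 48,658 × [1 − ((1+0.0281)/(1+r))^13] / (r − 0.0281) = ¥481,932.

¥481,932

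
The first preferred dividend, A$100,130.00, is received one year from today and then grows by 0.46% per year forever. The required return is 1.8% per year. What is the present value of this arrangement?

Periodic rate r = 0.018 per year.
Growing perpetuity (Gordon): PV = PMT₁ / (r − g) = 100,130 / (r − 0.0046) = A$7,472,388.06.

A$7,472,388.06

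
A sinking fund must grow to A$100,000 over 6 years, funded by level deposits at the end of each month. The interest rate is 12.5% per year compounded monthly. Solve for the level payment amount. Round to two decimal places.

A$939.45

Level ordinary annuity; solve FV = PMT × [((1+r)^n − 1)/r] for PMT.
Periodic rate r = 0.125/12 per month; n is counted in months.
With n = 72: PMT = 100,000 / ([((1+r)^n − 1)/r]) = A$939.45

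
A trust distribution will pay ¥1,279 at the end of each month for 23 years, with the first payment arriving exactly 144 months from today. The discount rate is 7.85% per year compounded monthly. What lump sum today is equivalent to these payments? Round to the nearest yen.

¥64,230

Ordinary annuity of 276 payments, first payment at period 144.
Periodic rate r = 0.0785/12 per month; n is counted in months.
The ordinary-annuity PV formula values the stream one period before the first payment (period 143); discount that back 143 periods:
PV₀ = 1,279 × [1 − (1+r)^−276] / r × (1+r)^−143 = ¥64,230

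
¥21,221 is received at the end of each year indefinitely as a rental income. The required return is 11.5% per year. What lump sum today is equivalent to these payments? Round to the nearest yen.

¥184,530

Periodic rate r = 0.115 per year.
Level perpetuity: PV = PMT / r = 21,221 / (0.115) = ¥184,530.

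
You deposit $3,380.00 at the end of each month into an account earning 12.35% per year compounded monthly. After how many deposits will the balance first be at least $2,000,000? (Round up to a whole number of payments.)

192 payments

Periodic rate r = 0.1235/12 per month; n is counted in months.
Ordinary annuity FV: 2,000,000 = 3,380 × [((1+r)^n − 1)/r].
(1+r)^n = 1 + 2,000,000 × r / 3,380, so n = ln(1 + 2,000,000·r/3,380) / ln(1+r) = 191.29.
Round up to a whole number of payments: n = 192.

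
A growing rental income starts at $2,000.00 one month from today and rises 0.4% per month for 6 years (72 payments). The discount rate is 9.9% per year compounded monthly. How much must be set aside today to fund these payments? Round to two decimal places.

Periodic rate r = 0.099/12 per month; n is counted in months.
Growing ordinary annuity: PV = PMT₁ × [1 − ((1+g)/(1+r))^n] / (r − g) = 2,000 × [1 − ((1+0.004)/(1+r))^72] / (r − 0.004) = $123,407.37.

$123,407.37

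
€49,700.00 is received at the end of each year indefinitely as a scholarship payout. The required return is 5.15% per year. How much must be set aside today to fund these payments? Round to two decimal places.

€965,048.54

Periodic rate r = 0.0515 per year.
Level perpetuity: PV = PMT / r = 49,700 / (0.0515) = €965,048.54.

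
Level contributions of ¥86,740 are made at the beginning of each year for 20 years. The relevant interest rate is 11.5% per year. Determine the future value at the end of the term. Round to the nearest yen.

¥6,577,118

This is an annuity due: 20 deposits of ¥86,740 at the beginning of each year.
Periodic rate r = 0.115 per year.
FV = PMT × [((1+r)^n − 1)/r] × (1+r) = 86,740 × [(1+r)^20 − 1] / r × (1+r) = ¥6,577,118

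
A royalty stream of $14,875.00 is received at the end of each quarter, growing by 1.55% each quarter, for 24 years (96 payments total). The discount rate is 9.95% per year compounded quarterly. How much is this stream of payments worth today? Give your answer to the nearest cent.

$929,988.74

Periodic rate r = 0.0995/4 per quarter; n is counted in quarters.
Growing ordinary annuity: PV = PMT₁ × [1 − ((1+g)/(1+r))^n] / (r − g) = 14,875 × [1 − ((1+0.0155)/(1+r))^96] / (r − 0.0155) = $929,988.74.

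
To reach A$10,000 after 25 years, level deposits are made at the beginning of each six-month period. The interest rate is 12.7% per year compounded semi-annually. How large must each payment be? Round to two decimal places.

Level annuity due; solve FV = PMT × [((1+r)^n − 1)/r] × (1+r) for PMT.
Periodic rate r = 0.127/2 per half-year; n is counted in half-years.
With n = 50: PMT = 10,000 / ([((1+r)^n − 1)/r] × (1+r)) = A$28.82

A$28.82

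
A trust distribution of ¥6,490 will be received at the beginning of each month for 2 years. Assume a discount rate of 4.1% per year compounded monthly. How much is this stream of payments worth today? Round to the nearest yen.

This is an annuity due: 24 payments of ¥6,490 at the beginning of each month.
Periodic rate r = 0.041/12 per month; n is counted in months.
PV = PMT × [(1 − (1+r)^−n)/r] × (1+r) = 6,490 × [1 − (1+r)^−24] / r × (1+r) = ¥149,810

¥149,810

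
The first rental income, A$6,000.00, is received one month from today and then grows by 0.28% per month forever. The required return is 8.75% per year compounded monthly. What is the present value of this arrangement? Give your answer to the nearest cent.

Periodic rate r = 0.0875/12 per month.
Growing perpetuity (Gordon): PV = PMT₁ / (r − g) = 6,000 / (r − 0.0028) = A$1,335,807.05.

A$1,335,807.05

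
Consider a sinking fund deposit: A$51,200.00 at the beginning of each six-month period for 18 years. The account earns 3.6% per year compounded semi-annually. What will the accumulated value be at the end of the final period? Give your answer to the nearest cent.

A$2,608,188.48

This is an annuity due: 36 deposits of A$51,200.00 at the beginning of each six-month period.
Periodic rate r = 0.036/2 per half-year; n is counted in half-years.
FV = PMT × [((1+r)^n − 1)/r] × (1+r) = 51,200 × [(1+r)^36 − 1] / r × (1+r) = A$2,608,188.48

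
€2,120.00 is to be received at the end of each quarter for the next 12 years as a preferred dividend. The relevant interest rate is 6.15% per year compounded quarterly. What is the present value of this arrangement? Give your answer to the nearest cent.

This is an ordinary annuity: 48 payments of €2,120.00 at the end of each quarter.
Periodic rate r = 0.0615/4 per quarter; n is counted in quarters.
PV = PMT × [(1 − (1+r)^−n)/r] = 2,120 × [1 − (1+r)^−48] / r = €71,595.82

€71,595.82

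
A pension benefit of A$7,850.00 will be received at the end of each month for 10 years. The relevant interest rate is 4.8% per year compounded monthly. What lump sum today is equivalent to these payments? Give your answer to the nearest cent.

This is an ordinary annuity: 120 payments of A$7,850.00 at the end of each month.
Periodic rate r = 0.048/12 per month; n is counted in months.
PV = PMT × [(1 − (1+r)^−n)/r] = 7,850 × [1 − (1+r)^−120] / r = A$746,974.35

A$746,974.35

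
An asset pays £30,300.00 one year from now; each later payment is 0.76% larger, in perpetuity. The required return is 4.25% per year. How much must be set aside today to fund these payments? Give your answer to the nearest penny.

Periodic rate r = 0.0425 per year.
Growing perpetuity (Gordon): PV = PMT₁ / (r − g) = 30,300 / (r − 0.0076) = £868,194.84.

£868,194.84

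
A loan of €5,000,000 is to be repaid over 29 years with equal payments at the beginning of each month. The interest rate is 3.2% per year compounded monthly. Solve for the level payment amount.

€22,010.23

Level annuity due; solve PV = PMT × [(1 − (1+r)^−n)/r] × (1+r) for PMT.
Periodic rate r = 0.032/12 per month; n is counted in months.
With n = 348: PMT = 5,000,000 / ([(1 − (1+r)^−n)/r] × (1+r)) = €22,010.23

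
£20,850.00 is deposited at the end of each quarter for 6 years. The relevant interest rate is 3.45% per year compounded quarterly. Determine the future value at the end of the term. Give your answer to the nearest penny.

This is an ordinary annuity: 24 deposits of £20,850.00 at the end of each quarter.
Periodic rate r = 0.0345/4 per quarter; n is counted in quarters.
FV = PMT × [((1+r)^n − 1)/r] = 20,850 × [(1+r)^24 − 1] / r = £553,319.93

£553,319.93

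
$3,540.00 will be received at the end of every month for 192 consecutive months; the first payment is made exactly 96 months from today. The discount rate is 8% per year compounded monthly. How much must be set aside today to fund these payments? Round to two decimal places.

$203,589.96

Ordinary annuity of 192 payments, first payment at period 96.
Periodic rate r = 0.08/12 per month; n is counted in months.
The ordinary-annuity PV formula values the stream one period before the first payment (period 95); discount that back 95 periods:
PV₀ = 3,540 × [1 − (1+r)^−192] / r × (1+r)^−95 = $203,589.96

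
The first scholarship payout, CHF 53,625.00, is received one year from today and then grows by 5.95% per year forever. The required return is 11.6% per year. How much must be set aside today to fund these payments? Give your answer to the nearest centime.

Periodic rate r = 0.116 per year.
Growing perpetuity (Gordon): PV = PMT₁ / (r − g) = 53,625 / (r − 0.0595) = CHF 949,115.04.

CHF 949,115.04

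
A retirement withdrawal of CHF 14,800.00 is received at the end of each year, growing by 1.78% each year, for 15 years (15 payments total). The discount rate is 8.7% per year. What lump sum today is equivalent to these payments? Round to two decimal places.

CHF 134,137.80

Periodic rate r = 0.087 per year.
Growing ordinary annuity: PV = PMT₁ × [1 − ((1+g)/(1+r))^n] / (r − g) = 14,800 × [1 − ((1+0.0178)/(1+r))^15] / (r − 0.0178) = CHF 134,137.80.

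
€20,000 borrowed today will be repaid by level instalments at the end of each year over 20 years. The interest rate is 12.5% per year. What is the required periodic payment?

€2,761.91

Level ordinary annuity; solve PV = PMT × [(1 − (1+r)^−n)/r] for PMT.
Periodic rate r = 0.125 per year.
With n = 20: PMT = 20,000 / ([(1 − (1+r)^−n)/r]) = €2,761.91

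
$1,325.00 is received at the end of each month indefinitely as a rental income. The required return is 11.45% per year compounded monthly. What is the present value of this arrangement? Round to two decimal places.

Periodic rate r = 0.1145/12 per month.
Level perpetuity: PV = PMT / r = 1,325 / (0.1145/12) = $138,864.63.

$138,864.63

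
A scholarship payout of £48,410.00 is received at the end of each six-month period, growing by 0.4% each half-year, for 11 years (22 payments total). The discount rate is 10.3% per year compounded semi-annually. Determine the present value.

£650,537.75

Periodic rate r = 0.103/2 per half-year; n is counted in half-years.
Growing ordinary annuity: PV = PMT₁ × [1 − ((1+g)/(1+r))^n] / (r − g) = 48,410 × [1 − ((1+0.004)/(1+r))^22] / (r − 0.004) = £650,537.75.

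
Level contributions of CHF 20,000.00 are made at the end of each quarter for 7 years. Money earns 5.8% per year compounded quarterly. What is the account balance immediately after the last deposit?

CHF 684,735.94

This is an ordinary annuity: 28 deposits of CHF 20,000.00 at the end of each quarter.
Periodic rate r = 0.058/4 per quarter; n is counted in quarters.
FV = PMT × [((1+r)^n − 1)/r] = 20,000 × [(1+r)^28 − 1] / r = CHF 684,735.94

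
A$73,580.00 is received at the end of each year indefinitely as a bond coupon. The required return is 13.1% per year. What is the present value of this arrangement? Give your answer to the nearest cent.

A$561,679.39

Periodic rate r = 0.131 per year.
Level perpetuity: PV = PMT / r = 73,580 / (0.131) = A$561,679.39.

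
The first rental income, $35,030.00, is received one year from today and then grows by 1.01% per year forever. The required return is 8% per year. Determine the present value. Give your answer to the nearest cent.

$501,144.49

Periodic rate r = 0.08 per year.
Growing perpetuity (Gordon): PV = PMT₁ / (r − g) = 35,030 / (r − 0.0101) = $501,144.49.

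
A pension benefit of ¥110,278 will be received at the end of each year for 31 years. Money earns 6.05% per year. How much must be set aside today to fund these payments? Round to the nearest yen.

This is an ordinary annuity: 31 payments of ¥110,278 at the end of each year.
Periodic rate r = 0.0605 per year.
PV = PMT × [(1 − (1+r)^−n)/r] = 110,278 × [1 − (1+r)^−31] / r = ¥1,527,722

¥1,527,722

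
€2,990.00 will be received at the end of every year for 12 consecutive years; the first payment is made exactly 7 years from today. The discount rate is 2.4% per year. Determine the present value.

€26,764.40

Ordinary annuity of 12 payments, first payment at period 7.
Periodic rate r = 0.024 per year.
The ordinary-annuity PV formula values the stream one period before the first payment (period 6); discount that back 6 periods:
PV₀ = 2,990 × [1 − (1+r)^−12] / r × (1+r)^−6 = €26,764.40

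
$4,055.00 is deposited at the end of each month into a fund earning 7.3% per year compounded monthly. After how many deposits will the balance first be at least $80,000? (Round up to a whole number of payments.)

19 payments

Periodic rate r = 0.073/12 per month; n is counted in months.
Ordinary annuity FV: 80,000 = 4,055 × [((1+r)^n − 1)/r].
(1+r)^n = 1 + 80,000 × r / 4,055, so n = ln(1 + 80,000·r/4,055) / ln(1+r) = 18.69.
Round up to a whole number of payments: n = 19.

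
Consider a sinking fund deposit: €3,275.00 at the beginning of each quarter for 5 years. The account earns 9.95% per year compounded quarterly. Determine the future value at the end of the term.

This is an annuity due: 20 deposits of €3,275.00 at the beginning of each quarter.
Periodic rate r = 0.0995/4 per quarter; n is counted in quarters.
FV = PMT × [((1+r)^n − 1)/r] × (1+r) = 3,275 × [(1+r)^20 − 1] / r × (1+r) = €85,631.96

€85,631.96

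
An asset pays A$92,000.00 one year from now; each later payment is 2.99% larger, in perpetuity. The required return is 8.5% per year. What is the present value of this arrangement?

Periodic rate r = 0.085 per year.
Growing perpetuity (Gordon): PV = PMT₁ / (r − g) = 92,000 / (r − 0.0299) = A$1,669,691.47.

A$1,669,691.47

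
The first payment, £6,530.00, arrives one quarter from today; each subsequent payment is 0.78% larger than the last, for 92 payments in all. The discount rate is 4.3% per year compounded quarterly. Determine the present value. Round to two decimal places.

£521,924.04

Periodic rate r = 0.043/4 per quarter; n is counted in quarters.
Growing ordinary annuity: PV = PMT₁ × [1 − ((1+g)/(1+r))^n] / (r − g) = 6,530 × [1 − ((1+0.0078)/(1+r))^92] / (r − 0.0078) = £521,924.04.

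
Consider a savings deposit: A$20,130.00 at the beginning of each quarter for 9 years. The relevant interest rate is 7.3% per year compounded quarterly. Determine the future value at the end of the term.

A$1,030,601.89

This is an annuity due: 36 deposits of A$20,130.00 at the beginning of each quarter.
Periodic rate r = 0.073/4 per quarter; n is counted in quarters.
FV = PMT × [((1+r)^n − 1)/r] × (1+r) = 20,130 × [(1+r)^36 − 1] / r × (1+r) = A$1,030,601.89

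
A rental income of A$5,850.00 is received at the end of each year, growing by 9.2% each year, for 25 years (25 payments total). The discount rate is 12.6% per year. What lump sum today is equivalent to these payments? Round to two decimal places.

A$92,115.33

Periodic rate r = 0.126 per year.
Growing ordinary annuity: PV = PMT₁ × [1 − ((1+g)/(1+r))^n] / (r − g) = 5,850 × [1 − ((1+0.092)/(1+r))^25] / (r − 0.092) = A$92,115.33.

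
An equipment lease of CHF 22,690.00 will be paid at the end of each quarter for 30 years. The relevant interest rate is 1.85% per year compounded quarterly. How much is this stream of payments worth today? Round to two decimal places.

This is an ordinary annuity: 120 payments of CHF 22,690.00 at the end of each quarter.
Periodic rate r = 0.0185/4 per quarter; n is counted in quarters.
PV = PMT × [(1 − (1+r)^−n)/r] = 22,690 × [1 − (1+r)^−120] / r = CHF 2,085,972.63

CHF 2,085,972.63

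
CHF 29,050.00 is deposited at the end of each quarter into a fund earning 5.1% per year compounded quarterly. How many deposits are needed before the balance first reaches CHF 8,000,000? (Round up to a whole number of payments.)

Periodic rate r = 0.051/4 per quarter; n is counted in quarters.
Ordinary annuity FV: 8,000,000 = 29,050 × [((1+r)^n − 1)/r].
(1+r)^n = 1 + 8,000,000 × r / 29,050, so n = ln(1 + 8,000,000·r/29,050) / ln(1+r) = 118.91.
Round up to a whole number of payments: n = 119.

119 payments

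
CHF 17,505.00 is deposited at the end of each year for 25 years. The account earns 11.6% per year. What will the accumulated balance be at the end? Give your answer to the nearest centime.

CHF 2,194,992.10

This is an ordinary annuity: 25 deposits of CHF 17,505.00 at the end of each year.
Periodic rate r = 0.116 per year.
FV = PMT × [((1+r)^n − 1)/r] = 17,505 × [(1+r)^25 − 1] / r = CHF 2,194,992.10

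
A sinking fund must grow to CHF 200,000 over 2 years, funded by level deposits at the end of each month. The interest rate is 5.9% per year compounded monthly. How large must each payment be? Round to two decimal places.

CHF 7,871.78

Level ordinary annuity; solve FV = PMT × [((1+r)^n − 1)/r] for PMT.
Periodic rate r = 0.059/12 per month; n is counted in months.
With n = 24: PMT = 200,000 / ([((1+r)^n − 1)/r]) = CHF 7,871.78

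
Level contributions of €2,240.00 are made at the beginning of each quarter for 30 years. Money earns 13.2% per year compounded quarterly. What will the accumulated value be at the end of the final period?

€3,380,309.31

This is an annuity due: 120 deposits of €2,240.00 at the beginning of each quarter.
Periodic rate r = 0.132/4 per quarter; n is counted in quarters.
FV = PMT × [((1+r)^n − 1)/r] × (1+r) = 2,240 × [(1+r)^120 − 1] / r × (1+r) = €3,380,309.31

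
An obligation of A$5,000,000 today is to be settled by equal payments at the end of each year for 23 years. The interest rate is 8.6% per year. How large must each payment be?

A$505,845.93

Level ordinary annuity; solve PV = PMT × [(1 − (1+r)^−n)/r] for PMT.
Periodic rate r = 0.086 per year.
With n = 23: PMT = 5,000,000 / ([(1 − (1+r)^−n)/r]) = A$505,845.93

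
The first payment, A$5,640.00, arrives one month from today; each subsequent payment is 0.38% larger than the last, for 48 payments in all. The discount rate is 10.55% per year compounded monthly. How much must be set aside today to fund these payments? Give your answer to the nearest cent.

Periodic rate r = 0.1055/12 per month; n is counted in months.
Growing ordinary annuity: PV = PMT₁ × [1 − ((1+g)/(1+r))^n] / (r − g) = 5,640 × [1 − ((1+0.0038)/(1+r))^48] / (r − 0.0038) = A$239,396.55.

A$239,396.55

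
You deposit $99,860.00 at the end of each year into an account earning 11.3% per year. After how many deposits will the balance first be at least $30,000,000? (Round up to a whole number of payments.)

34 payments

Periodic rate r = 0.113 per year.
Ordinary annuity FV: 30,000,000 = 99,860 × [((1+r)^n − 1)/r].
(1+r)^n = 1 + 30,000,000 × r / 99,860, so n = ln(1 + 30,000,000·r/99,860) / ln(1+r) = 33.20.
Round up to a whole number of payments: n = 34.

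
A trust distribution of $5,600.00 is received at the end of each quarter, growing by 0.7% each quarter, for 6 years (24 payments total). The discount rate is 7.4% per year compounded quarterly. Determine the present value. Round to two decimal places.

Periodic rate r = 0.074/4 per quarter; n is counted in quarters.
Growing ordinary annuity: PV = PMT₁ × [1 − ((1+g)/(1+r))^n] / (r − g) = 5,600 × [1 − ((1+0.007)/(1+r))^24] / (r − 0.007) = $116,162.54.

$116,162.54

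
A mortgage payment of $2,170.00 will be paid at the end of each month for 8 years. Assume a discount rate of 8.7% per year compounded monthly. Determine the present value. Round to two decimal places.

This is an ordinary annuity: 96 payments of $2,170.00 at the end of each month.
Periodic rate r = 0.087/12 per month; n is counted in months.
PV = PMT × [(1 − (1+r)^−n)/r] = 2,170 × [1 − (1+r)^−96] / r = $149,706.34

$149,706.34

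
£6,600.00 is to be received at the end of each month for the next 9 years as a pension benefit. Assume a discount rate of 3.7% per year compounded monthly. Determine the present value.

This is an ordinary annuity: 108 payments of £6,600.00 at the end of each month.
Periodic rate r = 0.037/12 per month; n is counted in months.
PV = PMT × [(1 − (1+r)^−n)/r] = 6,600 × [1 − (1+r)^−108] / r = £605,478.64

£605,478.64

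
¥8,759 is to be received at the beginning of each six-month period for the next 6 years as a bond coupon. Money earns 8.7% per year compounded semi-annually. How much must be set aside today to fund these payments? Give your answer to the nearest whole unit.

This is an annuity due: 12 payments of ¥8,759 at the beginning of each six-month period.
Periodic rate r = 0.087/2 per half-year; n is counted in half-years.
PV = PMT × [(1 − (1+r)^−n)/r] × (1+r) = 8,759 × [1 − (1+r)^−12] / r × (1+r) = ¥84,064

¥84,064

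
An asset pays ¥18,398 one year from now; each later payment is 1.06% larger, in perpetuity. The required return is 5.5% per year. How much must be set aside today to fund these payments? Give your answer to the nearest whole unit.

Periodic rate r = 0.055 per year.
Growing perpetuity (Gordon): PV = PMT₁ / (r − g) = 18,398 / (r − 0.0106) = ¥414,369.

¥414,369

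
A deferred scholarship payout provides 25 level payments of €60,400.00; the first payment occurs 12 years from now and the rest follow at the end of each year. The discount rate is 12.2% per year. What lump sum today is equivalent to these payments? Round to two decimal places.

€131,707.14

Ordinary annuity of 25 payments, first payment at period 12.
Periodic rate r = 0.122 per year.
The ordinary-annuity PV formula values the stream one period before the first payment (period 11); discount that back 11 periods:
PV₀ = 60,400 × [1 − (1+r)^−25] / r × (1+r)^−11 = €131,707.14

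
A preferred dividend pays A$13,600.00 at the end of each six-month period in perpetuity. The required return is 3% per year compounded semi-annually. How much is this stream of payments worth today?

A$906,666.67

Periodic rate r = 0.03/2 per half-year.
Level perpetuity: PV = PMT / r = 13,600 / (0.03/2) = A$906,666.67.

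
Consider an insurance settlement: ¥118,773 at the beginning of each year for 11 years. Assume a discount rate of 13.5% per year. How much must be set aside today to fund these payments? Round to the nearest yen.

This is an annuity due: 11 payments of ¥118,773 at the beginning of each year.
Periodic rate r = 0.135 per year.
PV = PMT × [(1 − (1+r)^−n)/r] × (1+r) = 118,773 × [1 − (1+r)^−11] / r × (1+r) = ¥750,588

¥750,588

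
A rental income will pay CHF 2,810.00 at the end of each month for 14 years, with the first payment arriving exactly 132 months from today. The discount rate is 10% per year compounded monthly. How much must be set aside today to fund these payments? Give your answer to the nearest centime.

Ordinary annuity of 168 payments, first payment at period 132.
Periodic rate r = 0.1/12 per month; n is counted in months.
The ordinary-annuity PV formula values the stream one period before the first payment (period 131); discount that back 131 periods:
PV₀ = 2,810 × [1 − (1+r)^−168] / r × (1+r)^−131 = CHF 85,496.21

CHF 85,496.21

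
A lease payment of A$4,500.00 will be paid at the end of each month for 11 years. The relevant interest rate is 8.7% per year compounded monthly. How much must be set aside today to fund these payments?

A$381,493.57

This is an ordinary annuity: 132 payments of A$4,500.00 at the end of each month.
Periodic rate r = 0.087/12 per month; n is counted in months.
PV = PMT × [(1 − (1+r)^−n)/r] = 4,500 × [1 − (1+r)^−132] / r = A$381,493.57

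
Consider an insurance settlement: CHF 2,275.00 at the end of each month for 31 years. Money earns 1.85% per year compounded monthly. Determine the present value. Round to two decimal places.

This is an ordinary annuity: 372 payments of CHF 2,275.00 at the end of each month.
Periodic rate r = 0.0185/12 per month; n is counted in months.
PV = PMT × [(1 − (1+r)^−n)/r] = 2,275 × [1 − (1+r)^−372] / r = CHF 643,691.96

CHF 643,691.96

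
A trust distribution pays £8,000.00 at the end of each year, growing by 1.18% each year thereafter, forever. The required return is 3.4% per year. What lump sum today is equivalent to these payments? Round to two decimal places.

£360,360.36

Periodic rate r = 0.034 per year.
Growing perpetuity (Gordon): PV = PMT₁ / (r − g) = 8,000 / (r − 0.0118) = £360,360.36.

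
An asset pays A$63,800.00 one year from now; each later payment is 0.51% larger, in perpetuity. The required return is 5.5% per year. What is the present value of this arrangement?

A$1,278,557.11

Periodic rate r = 0.055 per year.
Growing perpetuity (Gordon): PV = PMT₁ / (r − g) = 63,800 / (r − 0.0051) = A$1,278,557.11.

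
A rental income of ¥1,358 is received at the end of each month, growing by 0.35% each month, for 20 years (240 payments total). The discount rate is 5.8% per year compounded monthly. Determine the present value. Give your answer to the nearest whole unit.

¥277,935

Periodic rate r = 0.058/12 per month; n is counted in months.
Growing ordinary annuity: PV = PMT₁ × [1 − ((1+g)/(1+r))^n] / (r − g) = 1,358 × [1 − ((1+0.0035)/(1+r))^240] / (r − 0.0035) = ¥277,935.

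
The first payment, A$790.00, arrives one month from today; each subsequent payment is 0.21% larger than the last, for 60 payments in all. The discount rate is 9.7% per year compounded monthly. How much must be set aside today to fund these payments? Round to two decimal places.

A$39,656.92

Periodic rate r = 0.097/12 per month; n is counted in months.
Growing ordinary annuity: PV = PMT₁ × [1 − ((1+g)/(1+r))^n] / (r − g) = 790 × [1 − ((1+0.0021)/(1+r))^60] / (r − 0.0021) = A$39,656.92.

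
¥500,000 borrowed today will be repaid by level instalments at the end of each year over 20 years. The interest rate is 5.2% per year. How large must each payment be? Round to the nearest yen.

¥40,804

Level ordinary annuity; solve PV = PMT × [(1 − (1+r)^−n)/r] for PMT.
Periodic rate r = 0.052 per year.
With n = 20: PMT = 500,000 / ([(1 − (1+r)^−n)/r]) = ¥40,804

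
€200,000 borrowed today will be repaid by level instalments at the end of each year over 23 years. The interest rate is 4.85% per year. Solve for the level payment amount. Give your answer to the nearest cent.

Level ordinary annuity; solve PV = PMT × [(1 − (1+r)^−n)/r] for PMT.
Periodic rate r = 0.0485 per year.
With n = 23: PMT = 200,000 / ([(1 − (1+r)^−n)/r]) = €14,618.43

€14,618.43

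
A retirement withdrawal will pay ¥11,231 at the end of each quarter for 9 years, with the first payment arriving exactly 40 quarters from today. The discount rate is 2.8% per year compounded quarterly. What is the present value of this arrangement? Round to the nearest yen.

Ordinary annuity of 36 payments, first payment at period 40.
Periodic rate r = 0.028/4 per quarter; n is counted in quarters.
The ordinary-annuity PV formula values the stream one period before the first payment (period 39); discount that back 39 periods:
PV₀ = 11,231 × [1 − (1+r)^−36] / r × (1+r)^−39 = ¥271,435

¥271,435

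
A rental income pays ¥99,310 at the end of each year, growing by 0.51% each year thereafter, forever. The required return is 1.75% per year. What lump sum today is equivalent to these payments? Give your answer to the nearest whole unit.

¥8,008,871

Periodic rate r = 0.0175 per year.
Growing perpetuity (Gordon): PV = PMT₁ / (r − g) = 99,310 / (r − 0.0051) = ¥8,008,871.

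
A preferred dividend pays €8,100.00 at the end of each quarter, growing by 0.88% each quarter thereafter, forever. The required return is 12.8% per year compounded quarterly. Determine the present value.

€349,137.93

Periodic rate r = 0.128/4 per quarter.
Growing perpetuity (Gordon): PV = PMT₁ / (r − g) = 8,100 / (r − 0.0088) = €349,137.93.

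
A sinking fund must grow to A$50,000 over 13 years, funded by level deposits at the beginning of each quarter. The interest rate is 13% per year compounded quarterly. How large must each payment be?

Level annuity due; solve FV = PMT × [((1+r)^n − 1)/r] × (1+r) for PMT.
Periodic rate r = 0.13/4 per quarter; n is counted in quarters.
With n = 52: PMT = 50,000 / ([((1+r)^n − 1)/r] × (1+r)) = A$368.09

A$368.09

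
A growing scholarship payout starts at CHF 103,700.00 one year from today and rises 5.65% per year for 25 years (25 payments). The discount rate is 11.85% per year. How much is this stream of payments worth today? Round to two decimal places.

Periodic rate r = 0.1185 per year.
Growing ordinary annuity: PV = PMT₁ × [1 − ((1+g)/(1+r))^n] / (r − g) = 103,700 × [1 − ((1+0.0565)/(1+r))^25] / (r − 0.0565) = CHF 1,270,581.72.

CHF 1,270,581.72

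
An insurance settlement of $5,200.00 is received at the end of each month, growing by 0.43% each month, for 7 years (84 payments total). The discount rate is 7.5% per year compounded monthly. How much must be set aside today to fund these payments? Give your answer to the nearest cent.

Periodic rate r = 0.075/12 per month; n is counted in months.
Growing ordinary annuity: PV = PMT₁ × [1 − ((1+g)/(1+r))^n] / (r − g) = 5,200 × [1 − ((1+0.0043)/(1+r))^84] / (r − 0.0043) = $400,955.45.

$400,955.45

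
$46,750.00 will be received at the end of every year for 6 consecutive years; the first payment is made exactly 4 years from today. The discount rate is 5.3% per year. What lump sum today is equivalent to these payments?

Ordinary annuity of 6 payments, first payment at period 4.
Periodic rate r = 0.053 per year.
The ordinary-annuity PV formula values the stream one period before the first payment (period 3); discount that back 3 periods:
PV₀ = 46,750 × [1 − (1+r)^−6] / r × (1+r)^−3 = $201,296.50

$201,296.50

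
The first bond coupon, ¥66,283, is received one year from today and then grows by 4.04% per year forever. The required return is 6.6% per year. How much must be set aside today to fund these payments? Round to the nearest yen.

¥2,589,180

Periodic rate r = 0.066 per year.
Growing perpetuity (Gordon): PV = PMT₁ / (r − g) = 66,283 / (r − 0.0404) = ¥2,589,180.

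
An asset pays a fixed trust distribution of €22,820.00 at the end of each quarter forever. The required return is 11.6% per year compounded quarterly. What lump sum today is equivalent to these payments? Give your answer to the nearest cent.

Periodic rate r = 0.116/4 per quarter.
Level perpetuity: PV = PMT / r = 22,820 / (0.116/4) = €786,896.55.

€786,896.55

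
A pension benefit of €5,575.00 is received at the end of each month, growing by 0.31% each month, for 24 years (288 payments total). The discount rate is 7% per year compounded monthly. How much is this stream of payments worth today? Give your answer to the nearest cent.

Periodic rate r = 0.07/12 per month; n is counted in months.
Growing ordinary annuity: PV = PMT₁ × [1 − ((1+g)/(1+r))^n] / (r − g) = 5,575 × [1 − ((1+0.0031)/(1+r))^288] / (r − 0.0031) = €1,108,106.59.

€1,108,106.59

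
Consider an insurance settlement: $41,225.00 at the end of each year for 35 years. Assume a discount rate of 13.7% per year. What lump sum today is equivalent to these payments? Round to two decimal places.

$297,548.66

This is an ordinary annuity: 35 payments of $41,225.00 at the end of each year.
Periodic rate r = 0.137 per year.
PV = PMT × [(1 − (1+r)^−n)/r] = 41,225 × [1 − (1+r)^−35] / r = $297,548.66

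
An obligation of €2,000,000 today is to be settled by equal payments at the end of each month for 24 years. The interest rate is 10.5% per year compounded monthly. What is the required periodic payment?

€19,049.62

Level ordinary annuity; solve PV = PMT × [(1 − (1+r)^−n)/r] for PMT.
Periodic rate r = 0.105/12 per month; n is counted in months.
With n = 288: PMT = 2,000,000 / ([(1 − (1+r)^−n)/r]) = €19,049.62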